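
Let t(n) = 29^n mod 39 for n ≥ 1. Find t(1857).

Computing terms: t(1) = 29, t(2) = 22, t(3) = 14, t(4) = 16, t(5) = 35, t(6) = 1, t(7) = 29.
Since t(7) = t(1) = 29, the sequence is periodic with period 6.
So t(1857) = t(1 + ((1857-1) mod 6)) = t(3) = 14.

14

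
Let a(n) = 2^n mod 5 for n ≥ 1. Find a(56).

1

a(1) = 2, a(2) = 4, a(3) = 3, a(4) = 1, a(5) = 2.
The sequence repeats with period 4.
So a(56) = a(1 + ((56-1) mod 4)) = a(4) = 1.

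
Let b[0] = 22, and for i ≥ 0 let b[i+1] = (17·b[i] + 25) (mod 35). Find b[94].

3

Computing terms: b[0] = 22, b[1] = 14, b[2] = 18, b[3] = 16, b[4] = 17, b[5] = 34, b[6] = 8, b[7] = 21, b[8] = 32, b[9] = 9, b[10] = 3, b[11] = 6, b[12] = 22.
Since b[12] = b[0] = 22, the sequence is periodic with period 12.
So b[94] = b[0 + ((94-0) mod 12)] = b[10] = 3.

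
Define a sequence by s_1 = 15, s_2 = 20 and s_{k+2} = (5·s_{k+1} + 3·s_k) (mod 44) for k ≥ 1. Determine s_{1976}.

32

We have s_1 = 15, s_2 = 20, s_3 = 13, s_4 = 37, s_5 = 4, s_6 = 43, s_7 = 7, s_8 = 32, s_9 = 5, s_{10} = 33, s_{11} = 4, s_{12} = 31, s_{13} = 35, s_{14} = 4, s_{15} = 37, s_{16} = 21, s_{17} = 40, s_{18} = 43, s_{19} = 27, s_{20} = 0, s_{21} = 37, s_{22} = 9, s_{23} = 24, s_{24} = 15, s_{25} = 15, s_{26} = 32, s_{27} = 29, s_{28} = 21, s_{29} = 16, s_{30} = 11, s_{31} = 15, s_{32} = 20.
Since (s_{31}, s_{32}) = (s_1, s_2) = (15, 20) (two consecutive terms determine the rest), the sequence is periodic with period 30.
(1976 - 1) mod 30 = 25, so s_{1976} = s_{26} = 32.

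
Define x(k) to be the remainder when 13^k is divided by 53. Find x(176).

We have x(1) = 13,  x(2) = 10,  x(3) = 24,  x(4) = 47,  x(5) = 28,  x(6) = 46,  x(7) = 15,  x(8) = 36,  x(9) = 44,  x(10) = 42,  x(11) = 16,  x(12) = 49,  x(13) = 1,  x(14) = 13.
The sequence repeats with period 13.
(176 - 1) mod 13 = 6, so x(176) = x(7) = 15.

15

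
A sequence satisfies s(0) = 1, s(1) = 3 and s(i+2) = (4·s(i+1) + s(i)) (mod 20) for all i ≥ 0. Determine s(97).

Listing terms: s(0) = 1,  s(1) = 3,  s(2) = 13,  s(3) = 15,  s(4) = 13,  s(5) = 7,  s(6) = 1,  s(7) = 11,  s(8) = 5,  s(9) = 11,  s(10) = 9,  s(11) = 7,  s(12) = 17,  s(13) = 15,  s(14) = 17,  s(15) = 3,  s(16) = 9,  s(17) = 19,  s(18) = 5,  s(19) = 19,  s(20) = 1,  s(21) = 3.
Since (s(20), s(21)) = (s(0), s(1)) = (1, 3) (two consecutive terms determine the rest), the sequence is periodic with period 20.
(97 - 0) mod 20 = 17, so s(97) = s(17) = 19.

19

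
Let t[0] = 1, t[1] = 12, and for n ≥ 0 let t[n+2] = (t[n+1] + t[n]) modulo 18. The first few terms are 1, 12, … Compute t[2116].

2

t[0] = 1; t[1] = 12; t[2] = 13; t[3] = 7; t[4] = 2; t[5] = 9; t[6] = 11; t[7] = 2; t[8] = 13; t[9] = 15; t[10] = 10; t[11] = 7; t[12] = 17; t[13] = 6; t[14] = 5; t[15] = 11; t[16] = 16; t[17] = 9; t[18] = 7; t[19] = 16; t[20] = 5; t[21] = 3; t[22] = 8; t[23] = 11; t[24] = 1; t[25] = 12.
The sequence repeats with period 24.
So t[2116] = t[0 + ((2116-0) mod 24)] = t[4] = 2.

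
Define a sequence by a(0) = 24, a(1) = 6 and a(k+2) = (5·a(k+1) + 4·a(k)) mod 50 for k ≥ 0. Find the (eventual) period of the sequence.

20

Listing terms: a(0) = 24,  a(1) = 6,  a(2) = 26,  a(3) = 4,  a(4) = 24,  a(5) = 36,  a(6) = 26,  a(7) = 24,  a(8) = 24,  a(9) = 16,  a(10) = 26,  a(11) = 44,  a(12) = 24,  a(13) = 46,  a(14) = 26,  a(15) = 14,  a(16) = 24,  a(17) = 26,  a(18) = 26,  a(19) = 34,  a(20) = 24,  a(21) = 6.
Since (a(20), a(21)) = (a(0), a(1)) = (24, 6) (two consecutive terms determine the rest), the sequence is periodic with period 20.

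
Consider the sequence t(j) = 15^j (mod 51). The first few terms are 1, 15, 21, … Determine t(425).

Listing terms: t(0) = 1; t(1) = 15; t(2) = 21; t(3) = 9; t(4) = 33; t(5) = 36; t(6) = 30; t(7) = 42; t(8) = 18; t(9) = 15.
Since t(9) = t(1) = 15, the sequence is eventually periodic: after a pre-period of length 1 it cycles with period 8.
For j ≥ 1, t(j) depends only on (j - 1) mod 8. (425 - 1) mod 8 = 0, so t(425) = t(1) = 15.

15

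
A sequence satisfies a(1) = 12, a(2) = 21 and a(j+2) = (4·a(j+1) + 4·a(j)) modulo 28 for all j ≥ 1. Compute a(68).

0

a(1) = 12, a(2) = 21, a(3) = 20, a(4) = 24, a(5) = 8, a(6) = 16, a(7) = 12, a(8) = 0, a(9) = 20, a(10) = 24.
Since (a(9), a(10)) = (a(3), a(4)) = (20, 24) (two consecutive terms determine the rest), the sequence is eventually periodic: after a pre-period of length 2 it cycles with period 6.
For j ≥ 3, a(j) depends only on (j - 3) mod 6. (68 - 3) mod 6 = 5, so a(68) = a(8) = 0.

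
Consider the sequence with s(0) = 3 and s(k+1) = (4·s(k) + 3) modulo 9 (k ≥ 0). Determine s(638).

0

Computing terms: s(0) = 3; s(1) = 6; s(2) = 0; s(3) = 3.
Since s(3) = s(0) = 3, the sequence is periodic with period 3.
(638 - 0) mod 3 = 2, so s(638) = s(2) = 0.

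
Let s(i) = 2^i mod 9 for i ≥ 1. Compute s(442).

7

s(1) = 2; s(2) = 4; s(3) = 8; s(4) = 7; s(5) = 5; s(6) = 1; s(7) = 2.
The sequence repeats with period 6.
So s(442) = s(1 + ((442-1) mod 6)) = s(4) = 7.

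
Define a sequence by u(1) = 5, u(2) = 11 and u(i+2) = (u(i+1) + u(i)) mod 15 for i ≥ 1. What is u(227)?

13

Computing terms: u(1) = 5; u(2) = 11; u(3) = 1; u(4) = 12; u(5) = 13; u(6) = 10; u(7) = 8; u(8) = 3; u(9) = 11; u(10) = 14; u(11) = 10; u(12) = 9; u(13) = 4; u(14) = 13; u(15) = 2; u(16) = 0; u(17) = 2; u(18) = 2; u(19) = 4; u(20) = 6; u(21) = 10; u(22) = 1; u(23) = 11; u(24) = 12; u(25) = 8; u(26) = 5; u(27) = 13; u(28) = 3; u(29) = 1; u(30) = 4; u(31) = 5; u(32) = 9; u(33) = 14; u(34) = 8; u(35) = 7; u(36) = 0; u(37) = 7; u(38) = 7; u(39) = 14; u(40) = 6; u(41) = 5; u(42) = 11.
The sequence repeats with period 40.
(227 - 1) mod 40 = 26, so u(227) = u(27) = 13.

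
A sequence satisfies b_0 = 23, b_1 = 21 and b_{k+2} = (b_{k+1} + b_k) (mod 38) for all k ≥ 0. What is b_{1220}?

14

We have b_0 = 23,  b_1 = 21,  b_2 = 6,  b_3 = 27,  b_4 = 33,  b_5 = 22,  b_6 = 17,  b_7 = 1,  b_8 = 18,  b_9 = 19,  b_{10} = 37,  b_{11} = 18,  b_{12} = 17,  b_{13} = 35,  b_{14} = 14,  b_{15} = 11,  b_{16} = 25,  b_{17} = 36,  b_{18} = 23,  b_{19} = 21.
Since (b_{18}, b_{19}) = (b_0, b_1) = (23, 21) (two consecutive terms determine the rest), the sequence is periodic with period 18.
(1220 - 0) mod 18 = 14, so b_{1220} = b_{14} = 14.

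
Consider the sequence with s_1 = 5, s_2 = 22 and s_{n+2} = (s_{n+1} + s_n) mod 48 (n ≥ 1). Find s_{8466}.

Computing terms: s_1 = 5,  s_2 = 22,  s_3 = 27,  s_4 = 1,  s_5 = 28,  s_6 = 29,  s_7 = 9,  s_8 = 38,  s_9 = 47,  s_{10} = 37,  s_{11} = 36,  s_{12} = 25,  s_{13} = 13,  s_{14} = 38,  s_{15} = 3,  s_{16} = 41,  s_{17} = 44,  s_{18} = 37,  s_{19} = 33,  s_{20} = 22,  s_{21} = 7,  s_{22} = 29,  s_{23} = 36,  s_{24} = 17,  s_{25} = 5,  s_{26} = 22.
The sequence repeats with period 24.
So s_{8466} = s_{1 + ((8466-1) mod 24)} = s_{18} = 37.

37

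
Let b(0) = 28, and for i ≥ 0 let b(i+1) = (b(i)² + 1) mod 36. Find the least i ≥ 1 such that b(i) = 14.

2

b(0) = 28; b(1) = 29; b(2) = 14; b(3) = 17; b(4) = 2; b(5) = 5; b(6) = 26; b(7) = 29.
Since b(7) = b(1) = 29, the sequence is eventually periodic: after a pre-period of length 1 it cycles with period 6.
The value 14 first appears (with i ≥ 1) at b(2).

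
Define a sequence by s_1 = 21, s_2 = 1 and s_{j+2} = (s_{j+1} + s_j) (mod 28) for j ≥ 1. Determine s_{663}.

Listing terms: s_1 = 21, s_2 = 1, s_3 = 22, s_4 = 23, s_5 = 17, s_6 = 12, s_7 = 1, s_8 = 13, s_9 = 14, s_{10} = 27, s_{11} = 13, s_{12} = 12, s_{13} = 25, s_{14} = 9, s_{15} = 6, s_{16} = 15, s_{17} = 21, s_{18} = 8, s_{19} = 1, s_{20} = 9, s_{21} = 10, s_{22} = 19, s_{23} = 1, s_{24} = 20, s_{25} = 21, s_{26} = 13, s_{27} = 6, s_{28} = 19, s_{29} = 25, s_{30} = 16, s_{31} = 13, s_{32} = 1, s_{33} = 14, s_{34} = 15, s_{35} = 1, s_{36} = 16, s_{37} = 17, s_{38} = 5, s_{39} = 22, s_{40} = 27, s_{41} = 21, s_{42} = 20, s_{43} = 13, s_{44} = 5, s_{45} = 18, s_{46} = 23, s_{47} = 13, s_{48} = 8, s_{49} = 21, s_{50} = 1.
Since (s_{49}, s_{50}) = (s_1, s_2) = (21, 1) (two consecutive terms determine the rest), the sequence is periodic with period 48.
So s_{663} = s_{1 + ((663-1) mod 48)} = s_{39} = 22.

22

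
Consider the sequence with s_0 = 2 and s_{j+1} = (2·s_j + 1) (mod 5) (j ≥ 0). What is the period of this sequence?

We have s_0 = 2; s_1 = 0; s_2 = 1; s_3 = 3; s_4 = 2.
Since s_4 = s_0 = 2, the sequence is periodic with period 4.

4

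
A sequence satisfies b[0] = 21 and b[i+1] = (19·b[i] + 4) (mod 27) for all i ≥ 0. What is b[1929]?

b[0] = 21,  b[1] = 25,  b[2] = 20,  b[3] = 6,  b[4] = 10,  b[5] = 5,  b[6] = 18,  b[7] = 22,  b[8] = 17,  b[9] = 3,  b[10] = 7,  b[11] = 2,  b[12] = 15,  b[13] = 19,  b[14] = 14,  b[15] = 0,  b[16] = 4,  b[17] = 26,  b[18] = 12,  b[19] = 16,  b[20] = 11,  b[21] = 24,  b[22] = 1,  b[23] = 23,  b[24] = 9,  b[25] = 13,  b[26] = 8,  b[27] = 21.
The sequence repeats with period 27.
(1929 - 0) mod 27 = 12, so b[1929] = b[12] = 15.

15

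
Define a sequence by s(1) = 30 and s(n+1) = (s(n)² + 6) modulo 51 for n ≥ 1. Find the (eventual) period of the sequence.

5

s(1) = 30; s(2) = 39; s(3) = 48; s(4) = 15; s(5) = 27; s(6) = 21; s(7) = 39.
Since s(7) = s(2) = 39, the sequence is eventually periodic: after a pre-period of length 1 it cycles with period 5.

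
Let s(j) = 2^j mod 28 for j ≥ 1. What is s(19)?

We have s(1) = 2, s(2) = 4, s(3) = 8, s(4) = 16, s(5) = 4.
Since s(5) = s(2) = 4, the sequence is eventually periodic: after a pre-period of length 1 it cycles with period 3.
For j ≥ 2, s(j) depends only on (j - 2) mod 3. (19 - 2) mod 3 = 2, so s(19) = s(4) = 16.

16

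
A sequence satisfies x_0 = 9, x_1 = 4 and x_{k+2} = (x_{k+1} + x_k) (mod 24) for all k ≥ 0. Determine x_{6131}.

11

Listing terms: x_0 = 9; x_1 = 4; x_2 = 13; x_3 = 17; x_4 = 6; x_5 = 23; x_6 = 5; x_7 = 4; x_8 = 9; x_9 = 13; x_{10} = 22; x_{11} = 11; x_{12} = 9; x_{13} = 20; x_{14} = 5; x_{15} = 1; x_{16} = 6; x_{17} = 7; x_{18} = 13; x_{19} = 20; x_{20} = 9; x_{21} = 5; x_{22} = 14; x_{23} = 19; x_{24} = 9; x_{25} = 4.
Since (x_{24}, x_{25}) = (x_0, x_1) = (9, 4) (two consecutive terms determine the rest), the sequence is periodic with period 24.
So x_{6131} = x_{0 + ((6131-0) mod 24)} = x_{11} = 11.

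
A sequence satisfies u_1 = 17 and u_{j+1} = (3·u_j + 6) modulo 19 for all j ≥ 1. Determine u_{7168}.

5

Listing terms: u_1 = 17, u_2 = 0, u_3 = 6, u_4 = 5, u_5 = 2, u_6 = 12, u_7 = 4, u_8 = 18, u_9 = 3, u_{10} = 15, u_{11} = 13, u_{12} = 7, u_{13} = 8, u_{14} = 11, u_{15} = 1, u_{16} = 9, u_{17} = 14, u_{18} = 10, u_{19} = 17.
Since u_{19} = u_1 = 17, the sequence is periodic with period 18.
So u_{7168} = u_{1 + ((7168-1) mod 18)} = u_4 = 5.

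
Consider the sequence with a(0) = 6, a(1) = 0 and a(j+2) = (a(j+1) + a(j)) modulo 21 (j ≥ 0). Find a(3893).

a(0) = 6,  a(1) = 0,  a(2) = 6,  a(3) = 6,  a(4) = 12,  a(5) = 18,  a(6) = 9,  a(7) = 6,  a(8) = 15,  a(9) = 0,  a(10) = 15,  a(11) = 15,  a(12) = 9,  a(13) = 3,  a(14) = 12,  a(15) = 15,  a(16) = 6,  a(17) = 0.
The sequence repeats with period 16.
(3893 - 0) mod 16 = 5, so a(3893) = a(5) = 18.

18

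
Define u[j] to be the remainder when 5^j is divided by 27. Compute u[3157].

14

Listing terms: u[0] = 1,  u[1] = 5,  u[2] = 25,  u[3] = 17,  u[4] = 4,  u[5] = 20,  u[6] = 19,  u[7] = 14,  u[8] = 16,  u[9] = 26,  u[10] = 22,  u[11] = 2,  u[12] = 10,  u[13] = 23,  u[14] = 7,  u[15] = 8,  u[16] = 13,  u[17] = 11,  u[18] = 1.
The sequence repeats with period 18.
(3157 - 0) mod 18 = 7, so u[3157] = u[7] = 14.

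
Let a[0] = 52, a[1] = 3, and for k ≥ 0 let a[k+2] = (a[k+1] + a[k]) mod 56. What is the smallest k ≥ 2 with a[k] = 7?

We have a[0] = 52, a[1] = 3, a[2] = 55, a[3] = 2, a[4] = 1, a[5] = 3, a[6] = 4, a[7] = 7, a[8] = 11, a[9] = 18, a[10] = 29, a[11] = 47, a[12] = 20, a[13] = 11, a[14] = 31, a[15] = 42, a[16] = 17, a[17] = 3, a[18] = 20, a[19] = 23, a[20] = 43, a[21] = 10, a[22] = 53, a[23] = 7, a[24] = 4, a[25] = 11, a[26] = 15, a[27] = 26, a[28] = 41, a[29] = 11, a[30] = 52, a[31] = 7, a[32] = 3, a[33] = 10, a[34] = 13, a[35] = 23, a[36] = 36, a[37] = 3, a[38] = 39, a[39] = 42, a[40] = 25, a[41] = 11, a[42] = 36, a[43] = 47, a[44] = 27, a[45] = 18, a[46] = 45, a[47] = 7, a[48] = 52, a[49] = 3.
The sequence repeats with period 48.
The value 7 first appears (with k ≥ 2) at a[7].

7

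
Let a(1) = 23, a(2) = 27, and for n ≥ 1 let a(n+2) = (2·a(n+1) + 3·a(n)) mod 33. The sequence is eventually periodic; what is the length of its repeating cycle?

a(1) = 23, a(2) = 27, a(3) = 24, a(4) = 30, a(5) = 0, a(6) = 24, a(7) = 15, a(8) = 3, a(9) = 18, a(10) = 12, a(11) = 12, a(12) = 27, a(13) = 24.
Since (a(12), a(13)) = (a(2), a(3)) = (27, 24) (two consecutive terms determine the rest), the sequence is eventually periodic: after a pre-period of length 1 it cycles with period 10.

10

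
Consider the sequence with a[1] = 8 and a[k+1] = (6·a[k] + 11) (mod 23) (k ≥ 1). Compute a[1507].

11

We have a[1] = 8,  a[2] = 13,  a[3] = 20,  a[4] = 16,  a[5] = 15,  a[6] = 9,  a[7] = 19,  a[8] = 10,  a[9] = 2,  a[10] = 0,  a[11] = 11,  a[12] = 8.
The sequence repeats with period 11.
So a[1507] = a[1 + ((1507-1) mod 11)] = a[11] = 11.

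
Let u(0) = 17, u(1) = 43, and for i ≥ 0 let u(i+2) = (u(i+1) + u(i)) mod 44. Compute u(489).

Listing terms: u(0) = 17; u(1) = 43; u(2) = 16; u(3) = 15; u(4) = 31; u(5) = 2; u(6) = 33; u(7) = 35; u(8) = 24; u(9) = 15; u(10) = 39; u(11) = 10; u(12) = 5; u(13) = 15; u(14) = 20; u(15) = 35; u(16) = 11; u(17) = 2; u(18) = 13; u(19) = 15; u(20) = 28; u(21) = 43; u(22) = 27; u(23) = 26; u(24) = 9; u(25) = 35; u(26) = 0; u(27) = 35; u(28) = 35; u(29) = 26; u(30) = 17; u(31) = 43.
Since (u(30), u(31)) = (u(0), u(1)) = (17, 43) (two consecutive terms determine the rest), the sequence is periodic with period 30.
So u(489) = u(0 + ((489-0) mod 30)) = u(9) = 15.

15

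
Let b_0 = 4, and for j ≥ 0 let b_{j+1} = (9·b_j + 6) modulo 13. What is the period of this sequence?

Listing terms: b_0 = 4, b_1 = 3, b_2 = 7, b_3 = 4.
Since b_3 = b_0 = 4, the sequence is periodic with period 3.

3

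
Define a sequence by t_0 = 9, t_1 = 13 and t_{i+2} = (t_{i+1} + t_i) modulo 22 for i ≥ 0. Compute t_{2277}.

t_0 = 9,  t_1 = 13,  t_2 = 0,  t_3 = 13,  t_4 = 13,  t_5 = 4,  t_6 = 17,  t_7 = 21,  t_8 = 16,  t_9 = 15,  t_{10} = 9,  t_{11} = 2,  t_{12} = 11,  t_{13} = 13,  t_{14} = 2,  t_{15} = 15,  t_{16} = 17,  t_{17} = 10,  t_{18} = 5,  t_{19} = 15,  t_{20} = 20,  t_{21} = 13,  t_{22} = 11,  t_{23} = 2,  t_{24} = 13,  t_{25} = 15,  t_{26} = 6,  t_{27} = 21,  t_{28} = 5,  t_{29} = 4,  t_{30} = 9,  t_{31} = 13.
The sequence repeats with period 30.
So t_{2277} = t_{0 + ((2277-0) mod 30)} = t_{27} = 21.

21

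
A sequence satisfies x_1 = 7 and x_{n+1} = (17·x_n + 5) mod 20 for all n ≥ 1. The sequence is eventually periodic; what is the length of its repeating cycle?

Listing terms: x_1 = 7, x_2 = 4, x_3 = 13, x_4 = 6, x_5 = 7.
Since x_5 = x_1 = 7, the sequence is periodic with period 4.

4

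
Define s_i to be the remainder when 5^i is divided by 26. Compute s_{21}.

Listing terms: s_0 = 1; s_1 = 5; s_2 = 25; s_3 = 21; s_4 = 1.
Since s_4 = s_0 = 1, the sequence is periodic with period 4.
So s_{21} = s_{0 + ((21-0) mod 4)} = s_1 = 5.

5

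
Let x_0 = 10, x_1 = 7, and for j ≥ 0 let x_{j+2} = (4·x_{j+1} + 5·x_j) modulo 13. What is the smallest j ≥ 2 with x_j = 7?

5

Listing terms: x_0 = 10,  x_1 = 7,  x_2 = 0,  x_3 = 9,  x_4 = 10,  x_5 = 7.
Since (x_4, x_5) = (x_0, x_1) = (10, 7) (two consecutive terms determine the rest), the sequence is periodic with period 4.
The value 7 next appears (with j ≥ 2) at x_5.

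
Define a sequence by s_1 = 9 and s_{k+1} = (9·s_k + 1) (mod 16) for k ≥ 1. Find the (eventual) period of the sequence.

Listing terms: s_1 = 9,  s_2 = 2,  s_3 = 3,  s_4 = 12,  s_5 = 13,  s_6 = 6,  s_7 = 7,  s_8 = 0,  s_9 = 1,  s_{10} = 10,  s_{11} = 11,  s_{12} = 4,  s_{13} = 5,  s_{14} = 14,  s_{15} = 15,  s_{16} = 8,  s_{17} = 9.
Since s_{17} = s_1 = 9, the sequence is periodic with period 16.

16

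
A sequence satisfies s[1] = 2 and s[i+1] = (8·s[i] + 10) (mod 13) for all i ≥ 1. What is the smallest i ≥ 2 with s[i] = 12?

4

s[1] = 2; s[2] = 0; s[3] = 10; s[4] = 12; s[5] = 2.
Since s[5] = s[1] = 2, the sequence is periodic with period 4.
The value 12 first appears (with i ≥ 2) at s[4].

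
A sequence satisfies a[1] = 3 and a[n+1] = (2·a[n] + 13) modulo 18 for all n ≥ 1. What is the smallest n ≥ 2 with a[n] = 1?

a[1] = 3,  a[2] = 1,  a[3] = 15,  a[4] = 7,  a[5] = 9,  a[6] = 13,  a[7] = 3.
Since a[7] = a[1] = 3, the sequence is periodic with period 6.
The value 1 first appears (with n ≥ 2) at a[2].

2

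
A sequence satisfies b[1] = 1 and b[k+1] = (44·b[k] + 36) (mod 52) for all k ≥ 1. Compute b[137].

Computing terms: b[1] = 1,  b[2] = 28,  b[3] = 20,  b[4] = 32,  b[5] = 40,  b[6] = 28.
Since b[6] = b[2] = 28, the sequence is eventually periodic: after a pre-period of length 1 it cycles with period 4.
For k ≥ 2, b[k] depends only on (k - 2) mod 4. (137 - 2) mod 4 = 3, so b[137] = b[5] = 40.

40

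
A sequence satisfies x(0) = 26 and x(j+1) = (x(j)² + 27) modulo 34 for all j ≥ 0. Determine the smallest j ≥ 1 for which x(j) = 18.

Listing terms: x(0) = 26,  x(1) = 23,  x(2) = 12,  x(3) = 1,  x(4) = 28,  x(5) = 29,  x(6) = 18,  x(7) = 11,  x(8) = 12.
Since x(8) = x(2) = 12, the sequence is eventually periodic: after a pre-period of length 2 it cycles with period 6.
The value 18 first appears (with j ≥ 1) at x(6).

6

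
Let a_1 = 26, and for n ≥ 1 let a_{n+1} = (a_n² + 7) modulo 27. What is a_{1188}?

Listing terms: a_1 = 26,  a_2 = 8,  a_3 = 17,  a_4 = 26.
The sequence repeats with period 3.
So a_{1188} = a_{1 + ((1188-1) mod 3)} = a_3 = 17.

17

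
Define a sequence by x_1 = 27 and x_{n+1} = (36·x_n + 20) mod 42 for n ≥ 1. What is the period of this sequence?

7

We have x_1 = 27, x_2 = 26, x_3 = 32, x_4 = 38, x_5 = 2, x_6 = 8, x_7 = 14, x_8 = 20, x_9 = 26.
Since x_9 = x_2 = 26, the sequence is eventually periodic: after a pre-period of length 1 it cycles with period 7.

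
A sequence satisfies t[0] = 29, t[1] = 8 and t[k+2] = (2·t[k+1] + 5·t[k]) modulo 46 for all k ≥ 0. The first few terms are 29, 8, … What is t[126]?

15

Listing terms: t[0] = 29,  t[1] = 8,  t[2] = 23,  t[3] = 40,  t[4] = 11,  t[5] = 38,  t[6] = 39,  t[7] = 38,  t[8] = 41,  t[9] = 42,  t[10] = 13,  t[11] = 6,  t[12] = 31,  t[13] = 0,  t[14] = 17,  t[15] = 34,  t[16] = 15,  t[17] = 16,  t[18] = 15,  t[19] = 18,  t[20] = 19,  t[21] = 36,  t[22] = 29,  t[23] = 8.
The sequence repeats with period 22.
So t[126] = t[0 + ((126-0) mod 22)] = t[16] = 15.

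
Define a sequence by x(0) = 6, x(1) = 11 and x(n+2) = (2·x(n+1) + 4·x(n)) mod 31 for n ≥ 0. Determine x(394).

22

Listing terms: x(0) = 6; x(1) = 11; x(2) = 15; x(3) = 12; x(4) = 22; x(5) = 30; x(6) = 24; x(7) = 13; x(8) = 29; x(9) = 17; x(10) = 26; x(11) = 27; x(12) = 3; x(13) = 21; x(14) = 23; x(15) = 6; x(16) = 11.
The sequence repeats with period 15.
So x(394) = x(0 + ((394-0) mod 15)) = x(4) = 22.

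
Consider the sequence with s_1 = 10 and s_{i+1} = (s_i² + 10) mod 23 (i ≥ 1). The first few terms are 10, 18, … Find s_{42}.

18

Computing terms: s_1 = 10,  s_2 = 18,  s_3 = 12,  s_4 = 16,  s_5 = 13,  s_6 = 18.
Since s_6 = s_2 = 18, the sequence is eventually periodic: after a pre-period of length 1 it cycles with period 4.
For i ≥ 2, s_i depends only on (i - 2) mod 4. (42 - 2) mod 4 = 0, so s_{42} = s_2 = 18.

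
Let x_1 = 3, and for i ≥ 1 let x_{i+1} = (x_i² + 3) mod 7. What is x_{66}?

0

Listing terms: x_1 = 3; x_2 = 5; x_3 = 0; x_4 = 3.
Since x_4 = x_1 = 3, the sequence is periodic with period 3.
So x_{66} = x_{1 + ((66-1) mod 3)} = x_3 = 0.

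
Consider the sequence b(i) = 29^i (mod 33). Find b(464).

25

b(0) = 1; b(1) = 29; b(2) = 16; b(3) = 2; b(4) = 25; b(5) = 32; b(6) = 4; b(7) = 17; b(8) = 31; b(9) = 8; b(10) = 1.
The sequence repeats with period 10.
So b(464) = b(0 + ((464-0) mod 10)) = b(4) = 25.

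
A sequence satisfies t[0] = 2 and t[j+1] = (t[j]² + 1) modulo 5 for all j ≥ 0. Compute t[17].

1

We have t[0] = 2,  t[1] = 0,  t[2] = 1,  t[3] = 2.
The sequence repeats with period 3.
So t[17] = t[0 + ((17-0) mod 3)] = t[2] = 1.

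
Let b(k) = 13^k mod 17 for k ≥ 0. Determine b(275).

4

We have b(0) = 1, b(1) = 13, b(2) = 16, b(3) = 4, b(4) = 1.
The sequence repeats with period 4.
So b(275) = b(0 + ((275-0) mod 4)) = b(3) = 4.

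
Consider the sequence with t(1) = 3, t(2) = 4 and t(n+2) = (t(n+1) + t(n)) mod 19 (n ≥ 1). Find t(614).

4

Computing terms: t(1) = 3; t(2) = 4; t(3) = 7; t(4) = 11; t(5) = 18; t(6) = 10; t(7) = 9; t(8) = 0; t(9) = 9; t(10) = 9; t(11) = 18; t(12) = 8; t(13) = 7; t(14) = 15; t(15) = 3; t(16) = 18; t(17) = 2; t(18) = 1; t(19) = 3; t(20) = 4.
The sequence repeats with period 18.
So t(614) = t(1 + ((614-1) mod 18)) = t(2) = 4.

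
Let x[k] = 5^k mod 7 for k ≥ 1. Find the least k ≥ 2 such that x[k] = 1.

We have x[1] = 5, x[2] = 4, x[3] = 6, x[4] = 2, x[5] = 3, x[6] = 1, x[7] = 5.
Since x[7] = x[1] = 5, the sequence is periodic with period 6.
The value 1 first appears (with k ≥ 2) at x[6].

6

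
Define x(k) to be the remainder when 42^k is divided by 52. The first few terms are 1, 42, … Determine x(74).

48

Listing terms: x(0) = 1,  x(1) = 42,  x(2) = 48,  x(3) = 40,  x(4) = 16,  x(5) = 48.
Since x(5) = x(2) = 48, the sequence is eventually periodic: after a pre-period of length 2 it cycles with period 3.
For k ≥ 2, x(k) depends only on (k - 2) mod 3. (74 - 2) mod 3 = 0, so x(74) = x(2) = 48.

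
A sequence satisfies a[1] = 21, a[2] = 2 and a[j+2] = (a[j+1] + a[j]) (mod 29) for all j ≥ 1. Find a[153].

11

Computing terms: a[1] = 21,  a[2] = 2,  a[3] = 23,  a[4] = 25,  a[5] = 19,  a[6] = 15,  a[7] = 5,  a[8] = 20,  a[9] = 25,  a[10] = 16,  a[11] = 12,  a[12] = 28,  a[13] = 11,  a[14] = 10,  a[15] = 21,  a[16] = 2.
The sequence repeats with period 14.
(153 - 1) mod 14 = 12, so a[153] = a[13] = 11.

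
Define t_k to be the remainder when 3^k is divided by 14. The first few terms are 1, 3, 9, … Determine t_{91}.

3

Computing terms: t_0 = 1,  t_1 = 3,  t_2 = 9,  t_3 = 13,  t_4 = 11,  t_5 = 5,  t_6 = 1.
The sequence repeats with period 6.
(91 - 0) mod 6 = 1, so t_{91} = t_1 = 3.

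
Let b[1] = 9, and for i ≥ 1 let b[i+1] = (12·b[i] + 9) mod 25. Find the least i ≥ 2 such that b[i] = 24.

13

Computing terms: b[1] = 9,  b[2] = 17,  b[3] = 13,  b[4] = 15,  b[5] = 14,  b[6] = 2,  b[7] = 8,  b[8] = 5,  b[9] = 19,  b[10] = 12,  b[11] = 3,  b[12] = 20,  b[13] = 24,  b[14] = 22,  b[15] = 23,  b[16] = 10,  b[17] = 4,  b[18] = 7,  b[19] = 18,  b[20] = 0,  b[21] = 9.
The sequence repeats with period 20.
The value 24 first appears (with i ≥ 2) at b[13].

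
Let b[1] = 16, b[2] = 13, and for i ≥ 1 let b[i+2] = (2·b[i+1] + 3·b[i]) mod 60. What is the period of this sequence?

Computing terms: b[1] = 16; b[2] = 13; b[3] = 14; b[4] = 7; b[5] = 56; b[6] = 13; b[7] = 14.
Since (b[6], b[7]) = (b[2], b[3]) = (13, 14) (two consecutive terms determine the rest), the sequence is eventually periodic: after a pre-period of length 1 it cycles with period 4.

4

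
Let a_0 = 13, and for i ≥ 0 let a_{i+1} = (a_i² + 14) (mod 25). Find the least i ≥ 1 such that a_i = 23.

We have a_0 = 13,  a_1 = 8,  a_2 = 3,  a_3 = 23,  a_4 = 18,  a_5 = 13.
Since a_5 = a_0 = 13, the sequence is periodic with period 5.
The value 23 first appears (with i ≥ 1) at a_3.

3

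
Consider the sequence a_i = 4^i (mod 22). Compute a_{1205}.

12

We have a_0 = 1; a_1 = 4; a_2 = 16; a_3 = 20; a_4 = 14; a_5 = 12; a_6 = 4.
Since a_6 = a_1 = 4, the sequence is eventually periodic: after a pre-period of length 1 it cycles with period 5.
For i ≥ 1, a_i depends only on (i - 1) mod 5. (1205 - 1) mod 5 = 4, so a_{1205} = a_5 = 12.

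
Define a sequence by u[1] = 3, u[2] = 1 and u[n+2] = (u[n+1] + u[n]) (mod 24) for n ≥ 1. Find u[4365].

u[1] = 3; u[2] = 1; u[3] = 4; u[4] = 5; u[5] = 9; u[6] = 14; u[7] = 23; u[8] = 13; u[9] = 12; u[10] = 1; u[11] = 13; u[12] = 14; u[13] = 3; u[14] = 17; u[15] = 20; u[16] = 13; u[17] = 9; u[18] = 22; u[19] = 7; u[20] = 5; u[21] = 12; u[22] = 17; u[23] = 5; u[24] = 22; u[25] = 3; u[26] = 1.
The sequence repeats with period 24.
So u[4365] = u[1 + ((4365-1) mod 24)] = u[21] = 12.

12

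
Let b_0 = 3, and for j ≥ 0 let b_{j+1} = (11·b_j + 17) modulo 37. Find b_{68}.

12

Computing terms: b_0 = 3, b_1 = 13, b_2 = 12, b_3 = 1, b_4 = 28, b_5 = 29, b_6 = 3.
Since b_6 = b_0 = 3, the sequence is periodic with period 6.
(68 - 0) mod 6 = 2, so b_{68} = b_2 = 12.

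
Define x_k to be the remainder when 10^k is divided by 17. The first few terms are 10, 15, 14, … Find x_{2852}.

Computing terms: x_1 = 10,  x_2 = 15,  x_3 = 14,  x_4 = 4,  x_5 = 6,  x_6 = 9,  x_7 = 5,  x_8 = 16,  x_9 = 7,  x_{10} = 2,  x_{11} = 3,  x_{12} = 13,  x_{13} = 11,  x_{14} = 8,  x_{15} = 12,  x_{16} = 1,  x_{17} = 10.
The sequence repeats with period 16.
(2852 - 1) mod 16 = 3, so x_{2852} = x_4 = 4.

4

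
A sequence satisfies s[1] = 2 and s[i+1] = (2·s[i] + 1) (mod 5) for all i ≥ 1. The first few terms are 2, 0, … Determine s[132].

3

Listing terms: s[1] = 2; s[2] = 0; s[3] = 1; s[4] = 3; s[5] = 2.
The sequence repeats with period 4.
(132 - 1) mod 4 = 3, so s[132] = s[4] = 3.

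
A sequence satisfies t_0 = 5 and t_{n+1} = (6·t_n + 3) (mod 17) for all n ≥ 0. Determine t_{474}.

Computing terms: t_0 = 5,  t_1 = 16,  t_2 = 14,  t_3 = 2,  t_4 = 15,  t_5 = 8,  t_6 = 0,  t_7 = 3,  t_8 = 4,  t_9 = 10,  t_{10} = 12,  t_{11} = 7,  t_{12} = 11,  t_{13} = 1,  t_{14} = 9,  t_{15} = 6,  t_{16} = 5.
Since t_{16} = t_0 = 5, the sequence is periodic with period 16.
(474 - 0) mod 16 = 10, so t_{474} = t_{10} = 12.

12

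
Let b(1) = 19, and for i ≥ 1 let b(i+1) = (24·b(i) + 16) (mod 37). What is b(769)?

0

b(1) = 19,  b(2) = 28,  b(3) = 22,  b(4) = 26,  b(5) = 11,  b(6) = 21,  b(7) = 2,  b(8) = 27,  b(9) = 35,  b(10) = 5,  b(11) = 25,  b(12) = 24,  b(13) = 0,  b(14) = 16,  b(15) = 30,  b(16) = 33,  b(17) = 31,  b(18) = 20,  b(19) = 15,  b(20) = 6,  b(21) = 12,  b(22) = 8,  b(23) = 23,  b(24) = 13,  b(25) = 32,  b(26) = 7,  b(27) = 36,  b(28) = 29,  b(29) = 9,  b(30) = 10,  b(31) = 34,  b(32) = 18,  b(33) = 4,  b(34) = 1,  b(35) = 3,  b(36) = 14,  b(37) = 19.
Since b(37) = b(1) = 19, the sequence is periodic with period 36.
So b(769) = b(1 + ((769-1) mod 36)) = b(13) = 0.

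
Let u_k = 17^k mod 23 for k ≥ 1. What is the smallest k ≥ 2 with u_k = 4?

10

u_1 = 17; u_2 = 13; u_3 = 14; u_4 = 8; u_5 = 21; u_6 = 12; u_7 = 20; u_8 = 18; u_9 = 7; u_{10} = 4; u_{11} = 22; u_{12} = 6; u_{13} = 10; u_{14} = 9; u_{15} = 15; u_{16} = 2; u_{17} = 11; u_{18} = 3; u_{19} = 5; u_{20} = 16; u_{21} = 19; u_{22} = 1; u_{23} = 17.
The sequence repeats with period 22.
The value 4 first appears (with k ≥ 2) at u_{10}.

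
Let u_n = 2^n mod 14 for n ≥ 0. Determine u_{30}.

8

u_0 = 1, u_1 = 2, u_2 = 4, u_3 = 8, u_4 = 2.
Since u_4 = u_1 = 2, the sequence is eventually periodic: after a pre-period of length 1 it cycles with period 3.
For n ≥ 1, u_n depends only on (n - 1) mod 3. (30 - 1) mod 3 = 2, so u_{30} = u_3 = 8.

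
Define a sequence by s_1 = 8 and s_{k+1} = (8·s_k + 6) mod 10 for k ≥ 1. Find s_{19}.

s_1 = 8, s_2 = 0, s_3 = 6, s_4 = 4, s_5 = 8.
Since s_5 = s_1 = 8, the sequence is periodic with period 4.
(19 - 1) mod 4 = 2, so s_{19} = s_3 = 6.

6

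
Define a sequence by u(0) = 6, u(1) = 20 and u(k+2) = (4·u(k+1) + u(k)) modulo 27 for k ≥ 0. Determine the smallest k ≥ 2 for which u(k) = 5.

2

Computing terms: u(0) = 6; u(1) = 20; u(2) = 5; u(3) = 13; u(4) = 3; u(5) = 25; u(6) = 22; u(7) = 5; u(8) = 15; u(9) = 11; u(10) = 5; u(11) = 4; u(12) = 21; u(13) = 7; u(14) = 22; u(15) = 14; u(16) = 24; u(17) = 2; u(18) = 5; u(19) = 22; u(20) = 12; u(21) = 16; u(22) = 22; u(23) = 23; u(24) = 6; u(25) = 20.
Since (u(24), u(25)) = (u(0), u(1)) = (6, 20) (two consecutive terms determine the rest), the sequence is periodic with period 24.
The value 5 first appears (with k ≥ 2) at u(2).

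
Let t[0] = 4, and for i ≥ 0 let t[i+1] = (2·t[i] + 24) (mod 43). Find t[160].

Listing terms: t[0] = 4, t[1] = 32, t[2] = 2, t[3] = 28, t[4] = 37, t[5] = 12, t[6] = 5, t[7] = 34, t[8] = 6, t[9] = 36, t[10] = 10, t[11] = 1, t[12] = 26, t[13] = 33, t[14] = 4.
Since t[14] = t[0] = 4, the sequence is periodic with period 14.
So t[160] = t[0 + ((160-0) mod 14)] = t[6] = 5.

5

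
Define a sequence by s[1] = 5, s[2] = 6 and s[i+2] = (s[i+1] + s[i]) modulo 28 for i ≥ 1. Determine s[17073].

19

Listing terms: s[1] = 5, s[2] = 6, s[3] = 11, s[4] = 17, s[5] = 0, s[6] = 17, s[7] = 17, s[8] = 6, s[9] = 23, s[10] = 1, s[11] = 24, s[12] = 25, s[13] = 21, s[14] = 18, s[15] = 11, s[16] = 1, s[17] = 12, s[18] = 13, s[19] = 25, s[20] = 10, s[21] = 7, s[22] = 17, s[23] = 24, s[24] = 13, s[25] = 9, s[26] = 22, s[27] = 3, s[28] = 25, s[29] = 0, s[30] = 25, s[31] = 25, s[32] = 22, s[33] = 19, s[34] = 13, s[35] = 4, s[36] = 17, s[37] = 21, s[38] = 10, s[39] = 3, s[40] = 13, s[41] = 16, s[42] = 1, s[43] = 17, s[44] = 18, s[45] = 7, s[46] = 25, s[47] = 4, s[48] = 1, s[49] = 5, s[50] = 6.
Since (s[49], s[50]) = (s[1], s[2]) = (5, 6) (two consecutive terms determine the rest), the sequence is periodic with period 48.
So s[17073] = s[1 + ((17073-1) mod 48)] = s[33] = 19.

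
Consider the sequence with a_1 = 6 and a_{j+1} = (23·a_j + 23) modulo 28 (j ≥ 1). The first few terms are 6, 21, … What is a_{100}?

13

Computing terms: a_1 = 6; a_2 = 21; a_3 = 2; a_4 = 13; a_5 = 14; a_6 = 9; a_7 = 6.
The sequence repeats with period 6.
So a_{100} = a_{1 + ((100-1) mod 6)} = a_4 = 13.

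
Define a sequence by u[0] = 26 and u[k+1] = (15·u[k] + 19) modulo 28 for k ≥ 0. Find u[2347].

Computing terms: u[0] = 26,  u[1] = 17,  u[2] = 22,  u[3] = 13,  u[4] = 18,  u[5] = 9,  u[6] = 14,  u[7] = 5,  u[8] = 10,  u[9] = 1,  u[10] = 6,  u[11] = 25,  u[12] = 2,  u[13] = 21,  u[14] = 26.
Since u[14] = u[0] = 26, the sequence is periodic with period 14.
So u[2347] = u[0 + ((2347-0) mod 14)] = u[9] = 1.

1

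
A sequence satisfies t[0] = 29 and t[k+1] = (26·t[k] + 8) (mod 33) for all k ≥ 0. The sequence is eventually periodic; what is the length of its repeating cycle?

10

Listing terms: t[0] = 29, t[1] = 3, t[2] = 20, t[3] = 0, t[4] = 8, t[5] = 18, t[6] = 14, t[7] = 9, t[8] = 11, t[9] = 30, t[10] = 29.
The sequence repeats with period 10.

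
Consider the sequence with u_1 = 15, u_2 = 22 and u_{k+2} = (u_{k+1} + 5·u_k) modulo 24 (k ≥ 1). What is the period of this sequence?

We have u_1 = 15; u_2 = 22; u_3 = 1; u_4 = 15; u_5 = 20; u_6 = 23; u_7 = 3; u_8 = 22; u_9 = 13; u_{10} = 3; u_{11} = 20; u_{12} = 11; u_{13} = 15; u_{14} = 22.
The sequence repeats with period 12.

12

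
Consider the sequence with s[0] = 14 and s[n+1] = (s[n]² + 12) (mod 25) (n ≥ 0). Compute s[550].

Listing terms: s[0] = 14, s[1] = 8, s[2] = 1, s[3] = 13, s[4] = 6, s[5] = 23, s[6] = 16, s[7] = 18, s[8] = 11, s[9] = 8.
Since s[9] = s[1] = 8, the sequence is eventually periodic: after a pre-period of length 1 it cycles with period 8.
For n ≥ 1, s[n] depends only on (n - 1) mod 8. (550 - 1) mod 8 = 5, so s[550] = s[6] = 16.

16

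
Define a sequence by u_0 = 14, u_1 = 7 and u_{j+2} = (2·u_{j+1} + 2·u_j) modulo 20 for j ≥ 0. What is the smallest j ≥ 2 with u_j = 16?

5

Listing terms: u_0 = 14,  u_1 = 7,  u_2 = 2,  u_3 = 18,  u_4 = 0,  u_5 = 16,  u_6 = 12,  u_7 = 16,  u_8 = 16,  u_9 = 4,  u_{10} = 0,  u_{11} = 8,  u_{12} = 16,  u_{13} = 8,  u_{14} = 8,  u_{15} = 12,  u_{16} = 0,  u_{17} = 4,  u_{18} = 8,  u_{19} = 4,  u_{20} = 4,  u_{21} = 16,  u_{22} = 0,  u_{23} = 12,  u_{24} = 4,  u_{25} = 12,  u_{26} = 12,  u_{27} = 8,  u_{28} = 0,  u_{29} = 16.
Since (u_{28}, u_{29}) = (u_4, u_5) = (0, 16) (two consecutive terms determine the rest), the sequence is eventually periodic: after a pre-period of length 4 it cycles with period 24.
The value 16 first appears (with j ≥ 2) at u_5.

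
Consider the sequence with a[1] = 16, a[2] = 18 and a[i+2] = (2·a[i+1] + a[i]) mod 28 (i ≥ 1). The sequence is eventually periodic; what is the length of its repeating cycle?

a[1] = 16; a[2] = 18; a[3] = 24; a[4] = 10; a[5] = 16; a[6] = 14; a[7] = 16; a[8] = 18.
Since (a[7], a[8]) = (a[1], a[2]) = (16, 18) (two consecutive terms determine the rest), the sequence is periodic with period 6.

6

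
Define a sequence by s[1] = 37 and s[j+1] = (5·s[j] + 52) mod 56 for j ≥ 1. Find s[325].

s[1] = 37,  s[2] = 13,  s[3] = 5,  s[4] = 21,  s[5] = 45,  s[6] = 53,  s[7] = 37.
Since s[7] = s[1] = 37, the sequence is periodic with period 6.
(325 - 1) mod 6 = 0, so s[325] = s[1] = 37.

37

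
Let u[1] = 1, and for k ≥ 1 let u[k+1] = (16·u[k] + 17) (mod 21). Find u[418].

1

Computing terms: u[1] = 1, u[2] = 12, u[3] = 20, u[4] = 1.
Since u[4] = u[1] = 1, the sequence is periodic with period 3.
So u[418] = u[1 + ((418-1) mod 3)] = u[1] = 1.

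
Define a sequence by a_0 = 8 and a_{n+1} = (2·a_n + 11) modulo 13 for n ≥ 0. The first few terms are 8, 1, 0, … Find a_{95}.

5

a_0 = 8; a_1 = 1; a_2 = 0; a_3 = 11; a_4 = 7; a_5 = 12; a_6 = 9; a_7 = 3; a_8 = 4; a_9 = 6; a_{10} = 10; a_{11} = 5; a_{12} = 8.
The sequence repeats with period 12.
(95 - 0) mod 12 = 11, so a_{95} = a_{11} = 5.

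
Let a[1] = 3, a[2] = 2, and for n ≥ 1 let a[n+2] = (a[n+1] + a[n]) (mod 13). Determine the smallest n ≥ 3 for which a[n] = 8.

17

Listing terms: a[1] = 3, a[2] = 2, a[3] = 5, a[4] = 7, a[5] = 12, a[6] = 6, a[7] = 5, a[8] = 11, a[9] = 3, a[10] = 1, a[11] = 4, a[12] = 5, a[13] = 9, a[14] = 1, a[15] = 10, a[16] = 11, a[17] = 8, a[18] = 6, a[19] = 1, a[20] = 7, a[21] = 8, a[22] = 2, a[23] = 10, a[24] = 12, a[25] = 9, a[26] = 8, a[27] = 4, a[28] = 12, a[29] = 3, a[30] = 2.
The sequence repeats with period 28.
The value 8 first appears (with n ≥ 3) at a[17].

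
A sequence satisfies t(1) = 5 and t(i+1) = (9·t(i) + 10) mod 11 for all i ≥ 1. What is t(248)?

10

We have t(1) = 5; t(2) = 0; t(3) = 10; t(4) = 1; t(5) = 8; t(6) = 5.
The sequence repeats with period 5.
So t(248) = t(1 + ((248-1) mod 5)) = t(3) = 10.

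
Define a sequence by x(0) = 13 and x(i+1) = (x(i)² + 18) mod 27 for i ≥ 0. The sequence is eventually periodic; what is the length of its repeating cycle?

6

Listing terms: x(0) = 13,  x(1) = 25,  x(2) = 22,  x(3) = 16,  x(4) = 4,  x(5) = 7,  x(6) = 13.
Since x(6) = x(0) = 13, the sequence is periodic with period 6.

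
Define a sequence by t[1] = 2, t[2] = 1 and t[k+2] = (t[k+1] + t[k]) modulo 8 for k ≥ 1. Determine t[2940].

We have t[1] = 2; t[2] = 1; t[3] = 3; t[4] = 4; t[5] = 7; t[6] = 3; t[7] = 2; t[8] = 5; t[9] = 7; t[10] = 4; t[11] = 3; t[12] = 7; t[13] = 2; t[14] = 1.
Since (t[13], t[14]) = (t[1], t[2]) = (2, 1) (two consecutive terms determine the rest), the sequence is periodic with period 12.
So t[2940] = t[1 + ((2940-1) mod 12)] = t[12] = 7.

7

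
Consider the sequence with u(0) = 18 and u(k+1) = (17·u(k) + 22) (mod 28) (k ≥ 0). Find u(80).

26

Listing terms: u(0) = 18, u(1) = 20, u(2) = 26, u(3) = 16, u(4) = 14, u(5) = 8, u(6) = 18.
Since u(6) = u(0) = 18, the sequence is periodic with period 6.
(80 - 0) mod 6 = 2, so u(80) = u(2) = 26.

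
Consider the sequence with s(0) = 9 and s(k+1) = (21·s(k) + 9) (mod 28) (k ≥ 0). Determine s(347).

s(0) = 9,  s(1) = 2,  s(2) = 23,  s(3) = 16,  s(4) = 9.
Since s(4) = s(0) = 9, the sequence is periodic with period 4.
So s(347) = s(0 + ((347-0) mod 4)) = s(3) = 16.

16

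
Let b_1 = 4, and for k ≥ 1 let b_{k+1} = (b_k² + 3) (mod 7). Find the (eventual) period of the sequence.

3

b_1 = 4,  b_2 = 5,  b_3 = 0,  b_4 = 3,  b_5 = 5.
Since b_5 = b_2 = 5, the sequence is eventually periodic: after a pre-period of length 1 it cycles with period 3.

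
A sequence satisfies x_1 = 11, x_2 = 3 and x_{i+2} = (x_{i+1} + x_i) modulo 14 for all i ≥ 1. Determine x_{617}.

We have x_1 = 11,  x_2 = 3,  x_3 = 0,  x_4 = 3,  x_5 = 3,  x_6 = 6,  x_7 = 9,  x_8 = 1,  x_9 = 10,  x_{10} = 11,  x_{11} = 7,  x_{12} = 4,  x_{13} = 11,  x_{14} = 1,  x_{15} = 12,  x_{16} = 13,  x_{17} = 11,  x_{18} = 10,  x_{19} = 7,  x_{20} = 3,  x_{21} = 10,  x_{22} = 13,  x_{23} = 9,  x_{24} = 8,  x_{25} = 3,  x_{26} = 11,  x_{27} = 0,  x_{28} = 11,  x_{29} = 11,  x_{30} = 8,  x_{31} = 5,  x_{32} = 13,  x_{33} = 4,  x_{34} = 3,  x_{35} = 7,  x_{36} = 10,  x_{37} = 3,  x_{38} = 13,  x_{39} = 2,  x_{40} = 1,  x_{41} = 3,  x_{42} = 4,  x_{43} = 7,  x_{44} = 11,  x_{45} = 4,  x_{46} = 1,  x_{47} = 5,  x_{48} = 6,  x_{49} = 11,  x_{50} = 3.
The sequence repeats with period 48.
So x_{617} = x_{1 + ((617-1) mod 48)} = x_{41} = 3.

3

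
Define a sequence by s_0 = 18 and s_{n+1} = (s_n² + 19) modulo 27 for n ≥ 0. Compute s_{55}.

8

Computing terms: s_0 = 18,  s_1 = 19,  s_2 = 2,  s_3 = 23,  s_4 = 8,  s_5 = 2.
Since s_5 = s_2 = 2, the sequence is eventually periodic: after a pre-period of length 2 it cycles with period 3.
For n ≥ 2, s_n depends only on (n - 2) mod 3. (55 - 2) mod 3 = 2, so s_{55} = s_4 = 8.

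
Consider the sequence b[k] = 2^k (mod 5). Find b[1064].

1

b[0] = 1, b[1] = 2, b[2] = 4, b[3] = 3, b[4] = 1.
The sequence repeats with period 4.
(1064 - 0) mod 4 = 0, so b[1064] = b[0] = 1.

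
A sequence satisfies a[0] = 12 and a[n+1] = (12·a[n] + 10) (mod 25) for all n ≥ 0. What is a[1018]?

a[0] = 12; a[1] = 4; a[2] = 8; a[3] = 6; a[4] = 7; a[5] = 19; a[6] = 13; a[7] = 16; a[8] = 2; a[9] = 9; a[10] = 18; a[11] = 1; a[12] = 22; a[13] = 24; a[14] = 23; a[15] = 11; a[16] = 17; a[17] = 14; a[18] = 3; a[19] = 21; a[20] = 12.
The sequence repeats with period 20.
(1018 - 0) mod 20 = 18, so a[1018] = a[18] = 3.

3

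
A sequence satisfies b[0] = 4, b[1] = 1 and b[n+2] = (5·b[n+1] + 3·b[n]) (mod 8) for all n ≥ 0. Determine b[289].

1

Listing terms: b[0] = 4,  b[1] = 1,  b[2] = 1,  b[3] = 0,  b[4] = 3,  b[5] = 7,  b[6] = 4,  b[7] = 1.
Since (b[6], b[7]) = (b[0], b[1]) = (4, 1) (two consecutive terms determine the rest), the sequence is periodic with period 6.
So b[289] = b[0 + ((289-0) mod 6)] = b[1] = 1.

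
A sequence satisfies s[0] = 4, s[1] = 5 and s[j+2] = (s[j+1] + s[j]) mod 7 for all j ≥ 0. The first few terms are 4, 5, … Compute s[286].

Listing terms: s[0] = 4, s[1] = 5, s[2] = 2, s[3] = 0, s[4] = 2, s[5] = 2, s[6] = 4, s[7] = 6, s[8] = 3, s[9] = 2, s[10] = 5, s[11] = 0, s[12] = 5, s[13] = 5, s[14] = 3, s[15] = 1, s[16] = 4, s[17] = 5.
The sequence repeats with period 16.
So s[286] = s[0 + ((286-0) mod 16)] = s[14] = 3.

3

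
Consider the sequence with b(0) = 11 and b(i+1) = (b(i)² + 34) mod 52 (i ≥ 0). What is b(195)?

11

b(0) = 11, b(1) = 51, b(2) = 35, b(3) = 11.
Since b(3) = b(0) = 11, the sequence is periodic with period 3.
So b(195) = b(0 + ((195-0) mod 3)) = b(0) = 11.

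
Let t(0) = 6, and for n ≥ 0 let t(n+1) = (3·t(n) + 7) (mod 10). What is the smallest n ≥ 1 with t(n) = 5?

Listing terms: t(0) = 6; t(1) = 5; t(2) = 2; t(3) = 3; t(4) = 6.
The sequence repeats with period 4.
The value 5 first appears (with n ≥ 1) at t(1).

1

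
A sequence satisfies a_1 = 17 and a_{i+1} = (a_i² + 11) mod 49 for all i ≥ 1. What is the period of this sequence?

Computing terms: a_1 = 17,  a_2 = 6,  a_3 = 47,  a_4 = 15,  a_5 = 40,  a_6 = 43,  a_7 = 47.
Since a_7 = a_3 = 47, the sequence is eventually periodic: after a pre-period of length 2 it cycles with period 4.

4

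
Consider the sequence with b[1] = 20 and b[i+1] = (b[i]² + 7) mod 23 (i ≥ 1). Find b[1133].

2

Computing terms: b[1] = 20,  b[2] = 16,  b[3] = 10,  b[4] = 15,  b[5] = 2,  b[6] = 11,  b[7] = 13,  b[8] = 15.
Since b[8] = b[4] = 15, the sequence is eventually periodic: after a pre-period of length 3 it cycles with period 4.
For i ≥ 4, b[i] depends only on (i - 4) mod 4. (1133 - 4) mod 4 = 1, so b[1133] = b[5] = 2.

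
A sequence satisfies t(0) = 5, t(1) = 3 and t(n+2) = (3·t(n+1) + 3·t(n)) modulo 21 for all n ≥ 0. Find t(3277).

Listing terms: t(0) = 5,  t(1) = 3,  t(2) = 3,  t(3) = 18,  t(4) = 0,  t(5) = 12,  t(6) = 15,  t(7) = 18,  t(8) = 15,  t(9) = 15,  t(10) = 6,  t(11) = 0,  t(12) = 18,  t(13) = 12,  t(14) = 6,  t(15) = 12,  t(16) = 12,  t(17) = 9,  t(18) = 0,  t(19) = 6,  t(20) = 18,  t(21) = 9,  t(22) = 18,  t(23) = 18,  t(24) = 3,  t(25) = 0,  t(26) = 9,  t(27) = 6,  t(28) = 3,  t(29) = 6,  t(30) = 6,  t(31) = 15,  t(32) = 0,  t(33) = 3,  t(34) = 9,  t(35) = 15,  t(36) = 9,  t(37) = 9,  t(38) = 12,  t(39) = 0,  t(40) = 15,  t(41) = 3,  t(42) = 12,  t(43) = 3,  t(44) = 3.
Since (t(43), t(44)) = (t(1), t(2)) = (3, 3) (two consecutive terms determine the rest), the sequence is eventually periodic: after a pre-period of length 1 it cycles with period 42.
For n ≥ 1, t(n) depends only on (n - 1) mod 42. (3277 - 1) mod 42 = 0, so t(3277) = t(1) = 3.

3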